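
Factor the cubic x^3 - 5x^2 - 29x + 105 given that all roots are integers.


Try integer roots (divisors of 105). x=-5: p(-5)=0.
Divide out (x + 5): quotient is x^2 - 10x + 21.
Factor the quadratic: (x - 7)(x - 3)
Result: (x + 5)(x - 7)(x - 3)


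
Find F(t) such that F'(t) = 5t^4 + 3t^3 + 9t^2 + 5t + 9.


Reverse power rule on each term:
  ∫ 5t^4 dt = t^5
  ∫ 3t^3 dt = (3/4)t^4
  ∫ 9t^2 dt = 3t^3
  ∫ 5t dt = (5/2)t^2
  ∫ 9 dt = 9t
F(t) = t^5 + (3/4)t^4 + 3t^3 + (5/2)t^2 + 9t + C


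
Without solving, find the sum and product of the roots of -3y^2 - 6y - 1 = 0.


For ay^2+by+c=0: sum = -b/a, product = c/a.
a=-3, b=-6, c=-1
Sum = -(-6)/-3 = -2
Product = (-1)/-3 = 1/3


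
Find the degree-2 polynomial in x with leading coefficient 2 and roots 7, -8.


p(x) = 2(x - 7)(x + 8)
Expand: 2x^2 + 2x - 112


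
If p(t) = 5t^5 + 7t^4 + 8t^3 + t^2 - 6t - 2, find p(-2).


Using direct substitution:
  5 * (-2)^5 = -160
  7 * (-2)^4 = 112
  8 * (-2)^3 = -64
  1 * (-2)^2 = 4
  -6 * (-2)^1 = 12
  constant: -2
Sum = -160 + 112 - 64 + 4 + 12 - 2 = -98


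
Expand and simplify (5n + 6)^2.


Expand (5n + 6)^2 by repeated multiplication:
= 25n^2 + 60n + 36


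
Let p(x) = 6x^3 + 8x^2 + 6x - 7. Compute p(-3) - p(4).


p(-3) = -115
p(4) = 529
p(-3) - p(4) = -115 - 529 = -644


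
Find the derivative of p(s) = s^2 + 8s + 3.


Apply the power rule term by term:
  d/ds(s^2) = 2s
  d/ds(8s) = 8
  d/ds(3) = 0
p'(s) = 2s + 8


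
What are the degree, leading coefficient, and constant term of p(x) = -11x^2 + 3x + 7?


Highest power of x is 2, with coefficient -11. Constant term is 7.
Degree = 2, leading coefficient = -11, constant term = 7


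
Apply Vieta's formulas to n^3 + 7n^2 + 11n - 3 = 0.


Monic cubic n^3+bn^2+cn+d=0: sum=-b, pairwise sum=c, product=-d.
b=7, c=11, d=-3
r1+r2+r3 = -7
r1r2+r1r3+r2r3 = 11
r1r2r3 = 3


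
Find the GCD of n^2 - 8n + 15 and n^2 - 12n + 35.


Factor each:
  n^2 - 8n + 15 = (n - 5)(n - 3)
  n^2 - 12n + 35 = (n - 5)(n - 7)
Common monic factor: n - 5


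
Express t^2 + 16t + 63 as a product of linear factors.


Roots satisfy r1 + r2 = -b/a = -16 and r1*r2 = c/a = 63.
So r1 = -9, r2 = -7.
t^2 + 16t + 63 = (t - r1)(t - r2) = (t + 9)(t + 7)


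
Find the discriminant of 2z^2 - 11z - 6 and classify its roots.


D = b^2 - 4ac = (-11)^2 - 4(2)(-6) = 121 + 48 = 169
Since D > 0: two distinct rational roots


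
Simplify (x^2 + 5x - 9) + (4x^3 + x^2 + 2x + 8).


Align terms by degree and add:
  x^2 + 5x - 9
+ 4x^3 + x^2 + 2x + 8
= 4x^3 + 2x^2 + 7x - 1


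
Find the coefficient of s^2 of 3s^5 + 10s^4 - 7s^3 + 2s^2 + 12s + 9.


Read off the coefficient of s^2: 2


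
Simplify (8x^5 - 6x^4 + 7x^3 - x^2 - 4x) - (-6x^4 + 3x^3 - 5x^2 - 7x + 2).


Distribute the minus sign:
  (8x^5 - 6x^4 + 7x^3 - x^2 - 4x)
- (-6x^4 + 3x^3 - 5x^2 - 7x + 2)
Negate second polynomial: 6x^4 - 3x^3 + 5x^2 + 7x - 2
Add: 8x^5 + 4x^3 + 4x^2 + 3x - 2


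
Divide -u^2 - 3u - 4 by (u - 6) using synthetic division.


Synthetic division with c = 6. Coefficients: -1, -3, -4
Bring down -1.
  -1 * 6 = -6; -6 - 3 = -9
  -9 * 6 = -54; -54 - 4 = -58
Quotient: -u - 9, Remainder: -58


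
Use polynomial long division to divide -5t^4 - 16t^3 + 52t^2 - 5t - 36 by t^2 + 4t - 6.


(-5t^4 - 16t^3 + 52t^2 - 5t - 36) / (t^2 + 4t - 6)
Step 1: -5t^2 * (t^2 + 4t - 6) = -5t^4 - 20t^3 + 30t^2; subtract.
Step 2: 4t * (t^2 + 4t - 6) = 4t^3 + 16t^2 - 24t; subtract.
Step 3: 6 * (t^2 + 4t - 6) = 6t^2 + 24t - 36; subtract.
Quotient: -5t^2 + 4t + 6, Remainder: -5t


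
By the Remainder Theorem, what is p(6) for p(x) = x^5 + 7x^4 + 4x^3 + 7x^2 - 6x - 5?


By the Remainder Theorem, the remainder equals p(6):
  1*(6)^5 = 7776
  7*(6)^4 = 9072
  4*(6)^3 = 864
  7*(6)^2 = 252
  -6*(6)^1 = -36
  constant: -5
Sum: 7776 + 9072 + 864 + 252 - 36 - 5 = 17923


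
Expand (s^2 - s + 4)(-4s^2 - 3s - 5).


Distribute each term of the first polynomial:
  (s^2)(-4s^2 - 3s - 5) = -4s^4 - 3s^3 - 5s^2
  (-s)(-4s^2 - 3s - 5) = 4s^3 + 3s^2 + 5s
  (4)(-4s^2 - 3s - 5) = -16s^2 - 12s - 20
Sum: -4s^4 + s^3 - 18s^2 - 7s - 20


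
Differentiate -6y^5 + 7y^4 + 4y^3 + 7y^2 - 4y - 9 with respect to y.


Apply the power rule term by term:
  d/dy(-6y^5) = -30y^4
  d/dy(7y^4) = 28y^3
  d/dy(4y^3) = 12y^2
  d/dy(7y^2) = 14y
  d/dy(-4y) = -4
  d/dy(-9) = 0
p'(y) = -30y^4 + 28y^3 + 12y^2 + 14y - 4


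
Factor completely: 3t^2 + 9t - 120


Roots satisfy r1 + r2 = -b/a = -3 and r1*r2 = c/a = -40.
So r1 = 5, r2 = -8.
3t^2 + 9t - 120 = 3(t - r1)(t - r2) = 3(t - 5)(t + 8)


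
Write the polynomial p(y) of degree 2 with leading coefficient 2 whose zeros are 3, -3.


p(y) = 2(y - 3)(y + 3)
Expand: 2y^2 - 18


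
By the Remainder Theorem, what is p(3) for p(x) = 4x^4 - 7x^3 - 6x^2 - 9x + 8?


By the Remainder Theorem, the remainder equals p(3):
  4*(3)^4 = 324
  -7*(3)^3 = -189
  -6*(3)^2 = -54
  -9*(3)^1 = -27
  constant: 8
Sum: 324 - 189 - 54 - 27 + 8 = 62


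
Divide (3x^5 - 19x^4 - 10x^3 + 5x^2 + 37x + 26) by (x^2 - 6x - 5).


(3x^5 - 19x^4 - 10x^3 + 5x^2 + 37x + 26) / (x^2 - 6x - 5)
Step 1: 3x^3 * (x^2 - 6x - 5) = 3x^5 - 18x^4 - 15x^3; subtract.
Step 2: -x^2 * (x^2 - 6x - 5) = -x^4 + 6x^3 + 5x^2; subtract.
Step 3: -x * (x^2 - 6x - 5) = -x^3 + 6x^2 + 5x; subtract.
Step 4: -6 * (x^2 - 6x - 5) = -6x^2 + 36x + 30; subtract.
Quotient: 3x^3 - x^2 - x - 6, Remainder: -4x - 4


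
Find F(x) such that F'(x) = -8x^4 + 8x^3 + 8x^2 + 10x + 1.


Reverse power rule on each term:
  ∫ -8x^4 dx = -(8/5)x^5
  ∫ 8x^3 dx = 2x^4
  ∫ 8x^2 dx = (8/3)x^3
  ∫ 10x dx = 5x^2
  ∫ 1 dx = x
F(x) = -(8/5)x^5 + 2x^4 + (8/3)x^3 + 5x^2 + x + C


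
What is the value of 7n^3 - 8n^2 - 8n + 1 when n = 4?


Using direct substitution:
  7 * (4)^3 = 448
  -8 * (4)^2 = -128
  -8 * (4)^1 = -32
  constant: 1
Sum = 448 - 128 - 32 + 1 = 289


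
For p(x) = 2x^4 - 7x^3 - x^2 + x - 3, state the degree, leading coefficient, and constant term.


Highest power of x is 4, with coefficient 2. Constant term is -3.
Degree = 4, leading coefficient = 2, constant term = -3


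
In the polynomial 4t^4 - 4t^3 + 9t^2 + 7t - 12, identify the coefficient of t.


Read off the coefficient of t: 7


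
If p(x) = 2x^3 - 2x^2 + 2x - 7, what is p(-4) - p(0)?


p(-4) = -175
p(0) = -7
p(-4) - p(0) = -175 + 7 = -168


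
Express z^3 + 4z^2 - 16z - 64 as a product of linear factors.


Try integer roots (divisors of -64). z=-4: p(-4)=0.
Divide out (z + 4): quotient is z^2 - 16.
Factor the quadratic: (z + 4)(z - 4)
Result: (z + 4)(z + 4)(z - 4)


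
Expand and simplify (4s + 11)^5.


Expand (4s + 11)^5 by repeated multiplication:
  (4s + 11)^2 = 16s^2 + 88s + 121
  (4s + 11)^3 = 64s^3 + 528s^2 + 1452s + 1331
  (4s + 11)^4 = 256s^4 + 2816s^3 + 11616s^2 + 21296s + 14641
= 1024s^5 + 14080s^4 + 77440s^3 + 212960s^2 + 292820s + 161051


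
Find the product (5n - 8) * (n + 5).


Distribute each term of the first polynomial:
  (5n)(n + 5) = 5n^2 + 25n
  (-8)(n + 5) = -8n - 40
Sum: 5n^2 + 17n - 40


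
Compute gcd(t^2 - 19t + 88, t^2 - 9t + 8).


Factor each:
  t^2 - 19t + 88 = (t - 8)(t - 11)
  t^2 - 9t + 8 = (t - 8)(t - 1)
Common monic factor: t - 8


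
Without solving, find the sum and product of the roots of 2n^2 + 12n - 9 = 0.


For an^2+bn+c=0: sum = -b/a, product = c/a.
a=2, b=12, c=-9
Sum = -(12)/2 = -6
Product = (-9)/2 = -9/2


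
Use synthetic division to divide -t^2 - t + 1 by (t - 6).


Synthetic division with c = 6. Coefficients: -1, -1, 1
Bring down -1.
  -1 * 6 = -6; -6 - 1 = -7
  -7 * 6 = -42; -42 + 1 = -41
Quotient: -t - 7, Remainder: -41


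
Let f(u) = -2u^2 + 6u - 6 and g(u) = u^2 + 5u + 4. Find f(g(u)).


Substitute g(u) into f:
f(g(u)) = -2*(u^2 + 5u + 4)^2 + 6*(u^2 + 5u + 4) + (-6)
(u^2 + 5u + 4)^2 = u^4 + 10u^3 + 33u^2 + 40u + 16
Expand and combine: -2u^4 - 20u^3 - 60u^2 - 50u - 14


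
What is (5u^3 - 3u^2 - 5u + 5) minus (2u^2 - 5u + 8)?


Distribute the minus sign:
  (5u^3 - 3u^2 - 5u + 5)
- (2u^2 - 5u + 8)
Negate second polynomial: -2u^2 + 5u - 8
Add: 5u^3 - 5u^2 - 3


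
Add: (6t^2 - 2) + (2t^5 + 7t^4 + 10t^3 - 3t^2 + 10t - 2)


Align terms by degree and add:
  6t^2 - 2
+ 2t^5 + 7t^4 + 10t^3 - 3t^2 + 10t - 2
= 2t^5 + 7t^4 + 10t^3 + 3t^2 + 10t - 4


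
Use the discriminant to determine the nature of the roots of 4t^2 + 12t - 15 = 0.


D = b^2 - 4ac = (12)^2 - 4(4)(-15) = 144 + 240 = 384
Since D > 0: two distinct irrational roots


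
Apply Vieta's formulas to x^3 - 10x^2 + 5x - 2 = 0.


Monic cubic x^3+bx^2+cx+d=0: sum=-b, pairwise sum=c, product=-d.
b=-10, c=5, d=-2
r1+r2+r3 = 10
r1r2+r1r3+r2r3 = 5
r1r2r3 = 2


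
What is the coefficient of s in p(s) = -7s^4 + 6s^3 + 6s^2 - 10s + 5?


Read off the coefficient of s: -10


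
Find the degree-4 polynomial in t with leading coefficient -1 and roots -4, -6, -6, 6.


p(t) = -(t + 4)(t + 6)(t + 6)(t - 6)
Expand: -t^4 - 10t^3 + 12t^2 + 360t + 864


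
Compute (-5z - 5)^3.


Expand (-5z - 5)^3 by repeated multiplication:
  (-5z - 5)^2 = 25z^2 + 50z + 25
= -125z^3 - 375z^2 - 375z - 125


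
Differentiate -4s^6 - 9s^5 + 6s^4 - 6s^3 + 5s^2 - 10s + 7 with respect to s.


Apply the power rule term by term:
  d/ds(-4s^6) = -24s^5
  d/ds(-9s^5) = -45s^4
  d/ds(6s^4) = 24s^3
  d/ds(-6s^3) = -18s^2
  d/ds(5s^2) = 10s
  d/ds(-10s) = -10
  d/ds(7) = 0
p'(s) = -24s^5 - 45s^4 + 24s^3 - 18s^2 + 10s - 10


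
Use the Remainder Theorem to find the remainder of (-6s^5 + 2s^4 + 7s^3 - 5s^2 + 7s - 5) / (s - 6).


By the Remainder Theorem, the remainder equals p(6):
  -6*(6)^5 = -46656
  2*(6)^4 = 2592
  7*(6)^3 = 1512
  -5*(6)^2 = -180
  7*(6)^1 = 42
  constant: -5
Sum: -46656 + 2592 + 1512 - 180 + 42 - 5 = -42695


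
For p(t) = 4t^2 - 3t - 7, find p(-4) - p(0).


p(-4) = 69
p(0) = -7
p(-4) - p(0) = 69 + 7 = 76


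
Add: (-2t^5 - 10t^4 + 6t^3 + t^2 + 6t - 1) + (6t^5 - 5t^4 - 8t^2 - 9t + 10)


Align terms by degree and add:
  -2t^5 - 10t^4 + 6t^3 + t^2 + 6t - 1
+ 6t^5 - 5t^4 - 8t^2 - 9t + 10
= 4t^5 - 15t^4 + 6t^3 - 7t^2 - 3t + 9


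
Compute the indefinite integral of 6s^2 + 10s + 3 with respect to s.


Reverse power rule on each term:
  ∫ 6s^2 ds = 2s^3
  ∫ 10s ds = 5s^2
  ∫ 3 ds = 3s
F(s) = 2s^3 + 5s^2 + 3s + C


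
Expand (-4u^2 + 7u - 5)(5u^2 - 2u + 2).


Distribute each term of the first polynomial:
  (-4u^2)(5u^2 - 2u + 2) = -20u^4 + 8u^3 - 8u^2
  (7u)(5u^2 - 2u + 2) = 35u^3 - 14u^2 + 14u
  (-5)(5u^2 - 2u + 2) = -25u^2 + 10u - 10
Sum: -20u^4 + 43u^3 - 47u^2 + 24u - 10


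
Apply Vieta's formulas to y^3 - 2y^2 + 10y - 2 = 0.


Monic cubic y^3+by^2+cy+d=0: sum=-b, pairwise sum=c, product=-d.
b=-2, c=10, d=-2
r1+r2+r3 = 2
r1r2+r1r3+r2r3 = 10
r1r2r3 = 2


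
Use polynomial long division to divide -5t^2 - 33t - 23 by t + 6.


(-5t^2 - 33t - 23) / (t + 6)
Step 1: -5t * (t + 6) = -5t^2 - 30t; subtract.
Step 2: -3 * (t + 6) = -3t - 18; subtract.
Quotient: -5t - 3, Remainder: -5


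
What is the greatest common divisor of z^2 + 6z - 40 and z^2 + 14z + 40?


Factor each:
  z^2 + 6z - 40 = (z + 10)(z - 4)
  z^2 + 14z + 40 = (z + 10)(z + 4)
Common monic factor: z + 10


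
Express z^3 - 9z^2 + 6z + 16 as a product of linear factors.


Try integer roots (divisors of 16). z=-1: p(-1)=0.
Divide out (z + 1): quotient is z^2 - 10z + 16.
Factor the quadratic: (z - 8)(z - 2)
Result: (z + 1)(z - 8)(z - 2)


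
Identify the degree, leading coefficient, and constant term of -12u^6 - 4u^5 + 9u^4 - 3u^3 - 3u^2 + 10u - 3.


Highest power of u is 6, with coefficient -12. Constant term is -3.
Degree = 6, leading coefficient = -12, constant term = -3


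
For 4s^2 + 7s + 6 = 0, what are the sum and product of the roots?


For as^2+bs+c=0: sum = -b/a, product = c/a.
a=4, b=7, c=6
Sum = -(7)/4 = -7/4
Product = (6)/4 = 3/2


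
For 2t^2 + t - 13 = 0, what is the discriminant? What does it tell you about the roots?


D = b^2 - 4ac = (1)^2 - 4(2)(-13) = 1 + 104 = 105
Since D > 0: two distinct irrational roots


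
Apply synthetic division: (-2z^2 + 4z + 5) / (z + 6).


Synthetic division with c = -6. Coefficients: -2, 4, 5
Bring down -2.
  -2 * -6 = 12; 12 + 4 = 16
  16 * -6 = -96; -96 + 5 = -91
Quotient: -2z + 16, Remainder: -91


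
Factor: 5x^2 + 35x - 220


Roots satisfy r1 + r2 = -b/a = -7 and r1*r2 = c/a = -44.
So r1 = -11, r2 = 4.
5x^2 + 35x - 220 = 5(x - r1)(x - r2) = 5(x + 11)(x - 4)


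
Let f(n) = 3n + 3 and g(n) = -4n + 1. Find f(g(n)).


Substitute g(n) into f:
f(g(n)) = 3*(-4n + 1) + 3
Expand and combine: -12n + 6


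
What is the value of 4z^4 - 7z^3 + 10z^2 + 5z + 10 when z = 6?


Using direct substitution:
  4 * (6)^4 = 5184
  -7 * (6)^3 = -1512
  10 * (6)^2 = 360
  5 * (6)^1 = 30
  constant: 10
Sum = 5184 - 1512 + 360 + 30 + 10 = 4072


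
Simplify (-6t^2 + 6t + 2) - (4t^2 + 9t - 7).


Distribute the minus sign:
  (-6t^2 + 6t + 2)
- (4t^2 + 9t - 7)
Negate second polynomial: -4t^2 - 9t + 7
Add: -10t^2 - 3t + 9


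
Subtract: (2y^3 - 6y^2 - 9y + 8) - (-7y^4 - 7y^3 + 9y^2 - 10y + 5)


Distribute the minus sign:
  (2y^3 - 6y^2 - 9y + 8)
- (-7y^4 - 7y^3 + 9y^2 - 10y + 5)
Negate second polynomial: 7y^4 + 7y^3 - 9y^2 + 10y - 5
Add: 7y^4 + 9y^3 - 15y^2 + y + 3


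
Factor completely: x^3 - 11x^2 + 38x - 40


Try integer roots (divisors of -40). x=2: p(2)=0.
Divide out (x - 2): quotient is x^2 - 9x + 20.
Factor the quadratic: (x - 4)(x - 5)
Result: (x - 2)(x - 4)(x - 5)


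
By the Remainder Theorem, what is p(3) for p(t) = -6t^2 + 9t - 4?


By the Remainder Theorem, the remainder equals p(3):
  -6*(3)^2 = -54
  9*(3)^1 = 27
  constant: -4
Sum: -54 + 27 - 4 = -31


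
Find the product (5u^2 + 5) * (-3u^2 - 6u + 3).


Distribute each term of the first polynomial:
  (5u^2)(-3u^2 - 6u + 3) = -15u^4 - 30u^3 + 15u^2
  (5)(-3u^2 - 6u + 3) = -15u^2 - 30u + 15
Sum: -15u^4 - 30u^3 - 30u + 15


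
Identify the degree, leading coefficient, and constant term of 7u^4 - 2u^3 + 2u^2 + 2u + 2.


Highest power of u is 4, with coefficient 7. Constant term is 2.
Degree = 4, leading coefficient = 7, constant term = 2


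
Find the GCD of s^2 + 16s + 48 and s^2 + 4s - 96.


Factor each:
  s^2 + 16s + 48 = (s + 12)(s + 4)
  s^2 + 4s - 96 = (s + 12)(s - 8)
Common monic factor: s + 12


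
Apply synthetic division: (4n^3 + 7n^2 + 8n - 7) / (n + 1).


Synthetic division with c = -1. Coefficients: 4, 7, 8, -7
Bring down 4.
  4 * -1 = -4; -4 + 7 = 3
  3 * -1 = -3; -3 + 8 = 5
  5 * -1 = -5; -5 - 7 = -12
Quotient: 4n^2 + 3n + 5, Remainder: -12


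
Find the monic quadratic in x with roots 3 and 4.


p(x) = (x - 3)(x - 4)
Expand: x^2 - 7x + 12


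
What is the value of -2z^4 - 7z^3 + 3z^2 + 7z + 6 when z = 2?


Using direct substitution:
  -2 * (2)^4 = -32
  -7 * (2)^3 = -56
  3 * (2)^2 = 12
  7 * (2)^1 = 14
  constant: 6
Sum = -32 - 56 + 12 + 14 + 6 = -56


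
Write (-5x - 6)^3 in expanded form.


Expand (-5x - 6)^3 by repeated multiplication:
  (-5x - 6)^2 = 25x^2 + 60x + 36
= -125x^3 - 450x^2 - 540x - 216


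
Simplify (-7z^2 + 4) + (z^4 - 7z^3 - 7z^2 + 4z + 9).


Align terms by degree and add:
  -7z^2 + 4
+ z^4 - 7z^3 - 7z^2 + 4z + 9
= z^4 - 7z^3 - 14z^2 + 4z + 13


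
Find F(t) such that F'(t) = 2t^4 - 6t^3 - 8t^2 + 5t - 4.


Reverse power rule on each term:
  ∫ 2t^4 dt = (2/5)t^5
  ∫ -6t^3 dt = -(3/2)t^4
  ∫ -8t^2 dt = -(8/3)t^3
  ∫ 5t dt = (5/2)t^2
  ∫ -4 dt = -4t
F(t) = (2/5)t^5 - (3/2)t^4 - (8/3)t^3 + (5/2)t^2 - 4t + C


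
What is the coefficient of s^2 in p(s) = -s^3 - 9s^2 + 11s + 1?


Read off the coefficient of s^2: -9


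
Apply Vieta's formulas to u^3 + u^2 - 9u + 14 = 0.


Monic cubic u^3+bu^2+cu+d=0: sum=-b, pairwise sum=c, product=-d.
b=1, c=-9, d=14
r1+r2+r3 = -1
r1r2+r1r3+r2r3 = -9
r1r2r3 = -14


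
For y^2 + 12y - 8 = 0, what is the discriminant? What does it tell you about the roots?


D = b^2 - 4ac = (12)^2 - 4(1)(-8) = 144 + 32 = 176
Since D > 0: two distinct irrational roots


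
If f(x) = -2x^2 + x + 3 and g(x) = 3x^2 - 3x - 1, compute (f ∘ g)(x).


Substitute g(x) into f:
f(g(x)) = -2*(3x^2 - 3x - 1)^2 + 1*(3x^2 - 3x - 1) + 3
(3x^2 - 3x - 1)^2 = 9x^4 - 18x^3 + 3x^2 + 6x + 1
Expand and combine: -18x^4 + 36x^3 - 3x^2 - 15x


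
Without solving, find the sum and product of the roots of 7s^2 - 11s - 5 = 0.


For as^2+bs+c=0: sum = -b/a, product = c/a.
a=7, b=-11, c=-5
Sum = -(-11)/7 = 11/7
Product = (-5)/7 = -5/7


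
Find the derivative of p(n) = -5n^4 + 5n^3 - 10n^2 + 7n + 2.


Apply the power rule term by term:
  d/dn(-5n^4) = -20n^3
  d/dn(5n^3) = 15n^2
  d/dn(-10n^2) = -20n
  d/dn(7n) = 7
  d/dn(2) = 0
p'(n) = -20n^3 + 15n^2 - 20n + 7


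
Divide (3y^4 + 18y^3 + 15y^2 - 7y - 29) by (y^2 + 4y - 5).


(3y^4 + 18y^3 + 15y^2 - 7y - 29) / (y^2 + 4y - 5)
Step 1: 3y^2 * (y^2 + 4y - 5) = 3y^4 + 12y^3 - 15y^2; subtract.
Step 2: 6y * (y^2 + 4y - 5) = 6y^3 + 24y^2 - 30y; subtract.
Step 3: 6 * (y^2 + 4y - 5) = 6y^2 + 24y - 30; subtract.
Quotient: 3y^2 + 6y + 6, Remainder: -y + 1


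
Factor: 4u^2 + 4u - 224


Roots satisfy r1 + r2 = -b/a = -1 and r1*r2 = c/a = -56.
So r1 = -8, r2 = 7.
4u^2 + 4u - 224 = 4(u - r1)(u - r2) = 4(u + 8)(u - 7)


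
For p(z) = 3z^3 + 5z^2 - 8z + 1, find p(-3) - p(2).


p(-3) = -11
p(2) = 29
p(-3) - p(2) = -11 - 29 = -40


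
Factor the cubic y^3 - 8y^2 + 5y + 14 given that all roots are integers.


Try integer roots (divisors of 14). y=2: p(2)=0.
Divide out (y - 2): quotient is y^2 - 6y - 7.
Factor the quadratic: (y + 1)(y - 7)
Result: (y - 2)(y + 1)(y - 7)


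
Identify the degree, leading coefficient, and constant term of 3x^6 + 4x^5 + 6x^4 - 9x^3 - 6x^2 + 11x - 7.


Highest power of x is 6, with coefficient 3. Constant term is -7.
Degree = 6, leading coefficient = 3, constant term = -7


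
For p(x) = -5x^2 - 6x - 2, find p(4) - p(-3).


p(4) = -106
p(-3) = -29
p(4) - p(-3) = -106 + 29 = -77


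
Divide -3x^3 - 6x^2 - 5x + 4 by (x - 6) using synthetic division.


Synthetic division with c = 6. Coefficients: -3, -6, -5, 4
Bring down -3.
  -3 * 6 = -18; -18 - 6 = -24
  -24 * 6 = -144; -144 - 5 = -149
  -149 * 6 = -894; -894 + 4 = -890
Quotient: -3x^2 - 24x - 149, Remainder: -890


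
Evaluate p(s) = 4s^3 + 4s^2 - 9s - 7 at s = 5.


Using direct substitution:
  4 * (5)^3 = 500
  4 * (5)^2 = 100
  -9 * (5)^1 = -45
  constant: -7
Sum = 500 + 100 - 45 - 7 = 548


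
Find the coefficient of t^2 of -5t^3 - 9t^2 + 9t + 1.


Read off the coefficient of t^2: -9


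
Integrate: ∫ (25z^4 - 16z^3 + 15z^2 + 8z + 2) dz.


Reverse power rule on each term:
  ∫ 25z^4 dz = 5z^5
  ∫ -16z^3 dz = -4z^4
  ∫ 15z^2 dz = 5z^3
  ∫ 8z dz = 4z^2
  ∫ 2 dz = 2z
F(z) = 5z^5 - 4z^4 + 5z^3 + 4z^2 + 2z + C


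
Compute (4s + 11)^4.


Expand (4s + 11)^4 by repeated multiplication:
  (4s + 11)^2 = 16s^2 + 88s + 121
  (4s + 11)^3 = 64s^3 + 528s^2 + 1452s + 1331
= 256s^4 + 2816s^3 + 11616s^2 + 21296s + 14641


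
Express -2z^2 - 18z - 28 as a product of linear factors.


Roots satisfy r1 + r2 = -b/a = -9 and r1*r2 = c/a = 14.
So r1 = -7, r2 = -2.
-2z^2 - 18z - 28 = -2(z - r1)(z - r2) = -2(z + 7)(z + 2)


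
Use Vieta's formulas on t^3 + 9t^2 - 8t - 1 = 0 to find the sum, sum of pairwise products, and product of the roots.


Monic cubic t^3+bt^2+ct+d=0: sum=-b, pairwise sum=c, product=-d.
b=9, c=-8, d=-1
r1+r2+r3 = -9
r1r2+r1r3+r2r3 = -8
r1r2r3 = 1


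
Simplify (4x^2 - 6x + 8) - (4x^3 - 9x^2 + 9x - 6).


Distribute the minus sign:
  (4x^2 - 6x + 8)
- (4x^3 - 9x^2 + 9x - 6)
Negate second polynomial: -4x^3 + 9x^2 - 9x + 6
Add: -4x^3 + 13x^2 - 15x + 14


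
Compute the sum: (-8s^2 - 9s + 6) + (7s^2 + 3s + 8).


Align terms by degree and add:
  -8s^2 - 9s + 6
+ 7s^2 + 3s + 8
= -s^2 - 6s + 14


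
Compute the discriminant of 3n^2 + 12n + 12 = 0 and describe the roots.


D = b^2 - 4ac = (12)^2 - 4(3)(12) = 144 - 144 = 0
Since D = 0: one repeated real root


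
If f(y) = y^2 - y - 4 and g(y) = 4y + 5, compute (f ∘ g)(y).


Substitute g(y) into f:
f(g(y)) = 1*(4y + 5)^2 + (-1)*(4y + 5) + (-4)
(4y + 5)^2 = 16y^2 + 40y + 25
Expand and combine: 16y^2 + 36y + 16


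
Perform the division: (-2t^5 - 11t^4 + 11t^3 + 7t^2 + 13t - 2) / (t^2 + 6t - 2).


(-2t^5 - 11t^4 + 11t^3 + 7t^2 + 13t - 2) / (t^2 + 6t - 2)
Step 1: -2t^3 * (t^2 + 6t - 2) = -2t^5 - 12t^4 + 4t^3; subtract.
Step 2: t^2 * (t^2 + 6t - 2) = t^4 + 6t^3 - 2t^2; subtract.
Step 3: t * (t^2 + 6t - 2) = t^3 + 6t^2 - 2t; subtract.
Step 4: 3 * (t^2 + 6t - 2) = 3t^2 + 18t - 6; subtract.
Quotient: -2t^3 + t^2 + t + 3, Remainder: -3t + 4


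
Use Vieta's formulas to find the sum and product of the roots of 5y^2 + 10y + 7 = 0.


For ay^2+by+c=0: sum = -b/a, product = c/a.
a=5, b=10, c=7
Sum = -(10)/5 = -2
Product = (7)/5 = 7/5


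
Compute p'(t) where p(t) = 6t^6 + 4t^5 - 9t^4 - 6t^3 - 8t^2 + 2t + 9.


Apply the power rule term by term:
  d/dt(6t^6) = 36t^5
  d/dt(4t^5) = 20t^4
  d/dt(-9t^4) = -36t^3
  d/dt(-6t^3) = -18t^2
  d/dt(-8t^2) = -16t
  d/dt(2t) = 2
  d/dt(9) = 0
p'(t) = 36t^5 + 20t^4 - 36t^3 - 18t^2 - 16t + 2


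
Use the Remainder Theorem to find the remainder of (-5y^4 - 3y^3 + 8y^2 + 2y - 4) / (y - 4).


By the Remainder Theorem, the remainder equals p(4):
  -5*(4)^4 = -1280
  -3*(4)^3 = -192
  8*(4)^2 = 128
  2*(4)^1 = 8
  constant: -4
Sum: -1280 - 192 + 128 + 8 - 4 = -1340


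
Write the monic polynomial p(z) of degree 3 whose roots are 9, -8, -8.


p(z) = (z - 9)(z + 8)(z + 8)
Expand: z^3 + 7z^2 - 80z - 576


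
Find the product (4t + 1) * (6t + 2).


Distribute each term of the first polynomial:
  (4t)(6t + 2) = 24t^2 + 8t
  (1)(6t + 2) = 6t + 2
Sum: 24t^2 + 14t + 2


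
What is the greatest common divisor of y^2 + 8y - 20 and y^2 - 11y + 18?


Factor each:
  y^2 + 8y - 20 = (y - 2)(y + 10)
  y^2 - 11y + 18 = (y - 2)(y - 9)
Common monic factor: y - 2


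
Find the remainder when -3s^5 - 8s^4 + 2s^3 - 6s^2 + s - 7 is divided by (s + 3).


By the Remainder Theorem, the remainder equals p(-3):
  -3*(-3)^5 = 729
  -8*(-3)^4 = -648
  2*(-3)^3 = -54
  -6*(-3)^2 = -54
  1*(-3)^1 = -3
  constant: -7
Sum: 729 - 648 - 54 - 54 - 3 - 7 = -37


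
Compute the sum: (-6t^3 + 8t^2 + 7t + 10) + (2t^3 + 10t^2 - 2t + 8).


Align terms by degree and add:
  -6t^3 + 8t^2 + 7t + 10
+ 2t^3 + 10t^2 - 2t + 8
= -4t^3 + 18t^2 + 5t + 18


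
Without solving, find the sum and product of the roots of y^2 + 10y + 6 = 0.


For ay^2+by+c=0: sum = -b/a, product = c/a.
a=1, b=10, c=6
Sum = -(10)/1 = -10
Product = (6)/1 = 6


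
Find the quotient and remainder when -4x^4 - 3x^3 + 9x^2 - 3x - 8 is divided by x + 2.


(-4x^4 - 3x^3 + 9x^2 - 3x - 8) / (x + 2)
Step 1: -4x^3 * (x + 2) = -4x^4 - 8x^3; subtract.
Step 2: 5x^2 * (x + 2) = 5x^3 + 10x^2; subtract.
Step 3: -x * (x + 2) = -x^2 - 2x; subtract.
Step 4: -1 * (x + 2) = -x - 2; subtract.
Quotient: -4x^3 + 5x^2 - x - 1, Remainder: -6


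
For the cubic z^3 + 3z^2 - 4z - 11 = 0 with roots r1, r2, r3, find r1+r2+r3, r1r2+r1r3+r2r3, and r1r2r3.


Monic cubic z^3+bz^2+cz+d=0: sum=-b, pairwise sum=c, product=-d.
b=3, c=-4, d=-11
r1+r2+r3 = -3
r1r2+r1r3+r2r3 = -4
r1r2r3 = 11


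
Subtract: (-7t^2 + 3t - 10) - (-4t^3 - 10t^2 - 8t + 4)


Distribute the minus sign:
  (-7t^2 + 3t - 10)
- (-4t^3 - 10t^2 - 8t + 4)
Negate second polynomial: 4t^3 + 10t^2 + 8t - 4
Add: 4t^3 + 3t^2 + 11t - 14


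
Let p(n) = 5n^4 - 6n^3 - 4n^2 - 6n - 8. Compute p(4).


Using direct substitution:
  5 * (4)^4 = 1280
  -6 * (4)^3 = -384
  -4 * (4)^2 = -64
  -6 * (4)^1 = -24
  constant: -8
Sum = 1280 - 384 - 64 - 24 - 8 = 800


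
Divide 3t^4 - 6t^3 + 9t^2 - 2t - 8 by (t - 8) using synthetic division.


Synthetic division with c = 8. Coefficients: 3, -6, 9, -2, -8
Bring down 3.
  3 * 8 = 24; 24 - 6 = 18
  18 * 8 = 144; 144 + 9 = 153
  153 * 8 = 1224; 1224 - 2 = 1222
  1222 * 8 = 9776; 9776 - 8 = 9768
Quotient: 3t^3 + 18t^2 + 153t + 1222, Remainder: 9768


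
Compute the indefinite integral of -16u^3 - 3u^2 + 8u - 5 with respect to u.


Reverse power rule on each term:
  ∫ -16u^3 du = -4u^4
  ∫ -3u^2 du = -u^3
  ∫ 8u du = 4u^2
  ∫ -5 du = -5u
F(u) = -4u^4 - u^3 + 4u^2 - 5u + C


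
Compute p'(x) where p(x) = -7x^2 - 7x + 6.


Apply the power rule term by term:
  d/dx(-7x^2) = -14x
  d/dx(-7x) = -7
  d/dx(6) = 0
p'(x) = -14x - 7


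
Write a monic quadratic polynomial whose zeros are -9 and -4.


p(z) = (z + 9)(z + 4)
Expand: z^2 + 13z + 36


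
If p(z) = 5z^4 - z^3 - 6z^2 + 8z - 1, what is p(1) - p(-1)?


p(1) = 5
p(-1) = -9
p(1) - p(-1) = 5 + 9 = 14


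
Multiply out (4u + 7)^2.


Expand (4u + 7)^2 by repeated multiplication:
= 16u^2 + 56u + 49


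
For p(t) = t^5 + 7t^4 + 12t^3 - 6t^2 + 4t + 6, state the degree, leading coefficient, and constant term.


Highest power of t is 5, with coefficient 1. Constant term is 6.
Degree = 5, leading coefficient = 1, constant term = 6


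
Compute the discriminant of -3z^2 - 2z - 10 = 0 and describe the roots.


D = b^2 - 4ac = (-2)^2 - 4(-3)(-10) = 4 - 120 = -116
Since D < 0: two complex conjugate roots (no real roots)


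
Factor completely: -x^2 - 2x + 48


Roots satisfy r1 + r2 = -b/a = -2 and r1*r2 = c/a = -48.
So r1 = 6, r2 = -8.
-x^2 - 2x + 48 = -(x - r1)(x - r2) = -(x - 6)(x + 8)


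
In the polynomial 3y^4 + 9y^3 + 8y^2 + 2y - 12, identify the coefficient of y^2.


Read off the coefficient of y^2: 8


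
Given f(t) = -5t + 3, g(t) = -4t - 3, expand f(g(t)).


Substitute g(t) into f:
f(g(t)) = -5*(-4t - 3) + 3
Expand and combine: 20t + 18


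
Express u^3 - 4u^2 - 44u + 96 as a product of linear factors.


Try integer roots (divisors of 96). u=8: p(8)=0.
Divide out (u - 8): quotient is u^2 + 4u - 12.
Factor the quadratic: (u + 6)(u - 2)
Result: (u - 8)(u + 6)(u - 2)


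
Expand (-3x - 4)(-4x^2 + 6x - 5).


Distribute each term of the first polynomial:
  (-3x)(-4x^2 + 6x - 5) = 12x^3 - 18x^2 + 15x
  (-4)(-4x^2 + 6x - 5) = 16x^2 - 24x + 20
Sum: 12x^3 - 2x^2 - 9x + 20


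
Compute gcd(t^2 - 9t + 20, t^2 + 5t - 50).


Factor each:
  t^2 - 9t + 20 = (t - 5)(t - 4)
  t^2 + 5t - 50 = (t - 5)(t + 10)
Common monic factor: t - 5


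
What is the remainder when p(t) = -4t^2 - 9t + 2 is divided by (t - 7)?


By the Remainder Theorem, the remainder equals p(7):
  -4*(7)^2 = -196
  -9*(7)^1 = -63
  constant: 2
Sum: -196 - 63 + 2 = -257


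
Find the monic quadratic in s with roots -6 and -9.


p(s) = (s + 6)(s + 9)
Expand: s^2 + 15s + 54


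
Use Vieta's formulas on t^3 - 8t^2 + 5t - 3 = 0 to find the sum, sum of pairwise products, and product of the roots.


Monic cubic t^3+bt^2+ct+d=0: sum=-b, pairwise sum=c, product=-d.
b=-8, c=5, d=-3
r1+r2+r3 = 8
r1r2+r1r3+r2r3 = 5
r1r2r3 = 3


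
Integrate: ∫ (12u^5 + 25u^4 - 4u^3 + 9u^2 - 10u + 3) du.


Reverse power rule on each term:
  ∫ 12u^5 du = 2u^6
  ∫ 25u^4 du = 5u^5
  ∫ -4u^3 du = -u^4
  ∫ 9u^2 du = 3u^3
  ∫ -10u du = -5u^2
  ∫ 3 du = 3u
F(u) = 2u^6 + 5u^5 - u^4 + 3u^3 - 5u^2 + 3u + C


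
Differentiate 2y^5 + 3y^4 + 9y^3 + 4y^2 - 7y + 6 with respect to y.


Apply the power rule term by term:
  d/dy(2y^5) = 10y^4
  d/dy(3y^4) = 12y^3
  d/dy(9y^3) = 27y^2
  d/dy(4y^2) = 8y
  d/dy(-7y) = -7
  d/dy(6) = 0
p'(y) = 10y^4 + 12y^3 + 27y^2 + 8y - 7


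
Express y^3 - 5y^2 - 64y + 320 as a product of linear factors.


Try integer roots (divisors of 320). y=5: p(5)=0.
Divide out (y - 5): quotient is y^2 - 64.
Factor the quadratic: (y + 8)(y - 8)
Result: (y - 5)(y + 8)(y - 8)


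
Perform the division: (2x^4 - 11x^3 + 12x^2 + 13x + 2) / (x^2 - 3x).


(2x^4 - 11x^3 + 12x^2 + 13x + 2) / (x^2 - 3x)
Step 1: 2x^2 * (x^2 - 3x) = 2x^4 - 6x^3; subtract.
Step 2: -5x * (x^2 - 3x) = -5x^3 + 15x^2; subtract.
Step 3: -3 * (x^2 - 3x) = -3x^2 + 9x; subtract.
Quotient: 2x^2 - 5x - 3, Remainder: 4x + 2


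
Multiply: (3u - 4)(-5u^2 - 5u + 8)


Distribute each term of the first polynomial:
  (3u)(-5u^2 - 5u + 8) = -15u^3 - 15u^2 + 24u
  (-4)(-5u^2 - 5u + 8) = 20u^2 + 20u - 32
Sum: -15u^3 + 5u^2 + 44u - 32


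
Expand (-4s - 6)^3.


Expand (-4s - 6)^3 by repeated multiplication:
  (-4s - 6)^2 = 16s^2 + 48s + 36
= -64s^3 - 288s^2 - 432s - 216


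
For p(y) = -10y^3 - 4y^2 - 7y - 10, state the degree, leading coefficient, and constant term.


Highest power of y is 3, with coefficient -10. Constant term is -10.
Degree = 3, leading coefficient = -10, constant term = -10


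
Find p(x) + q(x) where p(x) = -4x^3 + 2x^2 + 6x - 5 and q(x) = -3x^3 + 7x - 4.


Align terms by degree and add:
  -4x^3 + 2x^2 + 6x - 5
  -3x^3 + 7x - 4
= -7x^3 + 2x^2 + 13x - 9


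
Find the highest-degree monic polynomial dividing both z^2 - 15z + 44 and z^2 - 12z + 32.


Factor each:
  z^2 - 15z + 44 = (z - 4)(z - 11)
  z^2 - 12z + 32 = (z - 4)(z - 8)
Common monic factor: z - 4


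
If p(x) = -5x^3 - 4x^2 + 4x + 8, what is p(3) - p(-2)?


p(3) = -151
p(-2) = 24
p(3) - p(-2) = -151 - 24 = -175


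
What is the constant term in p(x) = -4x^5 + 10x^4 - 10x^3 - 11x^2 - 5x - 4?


Read off the constant term: -4


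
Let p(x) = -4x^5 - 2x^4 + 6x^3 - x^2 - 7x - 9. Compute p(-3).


Using direct substitution:
  -4 * (-3)^5 = 972
  -2 * (-3)^4 = -162
  6 * (-3)^3 = -162
  -1 * (-3)^2 = -9
  -7 * (-3)^1 = 21
  constant: -9
Sum = 972 - 162 - 162 - 9 + 21 - 9 = 651


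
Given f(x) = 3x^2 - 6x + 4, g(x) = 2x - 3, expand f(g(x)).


Substitute g(x) into f:
f(g(x)) = 3*(2x - 3)^2 + (-6)*(2x - 3) + 4
(2x - 3)^2 = 4x^2 - 12x + 9
Expand and combine: 12x^2 - 48x + 49


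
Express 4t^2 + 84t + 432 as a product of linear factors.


Roots satisfy r1 + r2 = -b/a = -21 and r1*r2 = c/a = 108.
So r1 = -9, r2 = -12.
4t^2 + 84t + 432 = 4(t - r1)(t - r2) = 4(t + 9)(t + 12)


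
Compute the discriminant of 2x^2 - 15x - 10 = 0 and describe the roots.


D = b^2 - 4ac = (-15)^2 - 4(2)(-10) = 225 + 80 = 305
Since D > 0: two distinct irrational roots


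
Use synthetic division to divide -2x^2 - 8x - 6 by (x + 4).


Synthetic division with c = -4. Coefficients: -2, -8, -6
Bring down -2.
  -2 * -4 = 8; 8 - 8 = 0
  0 * -4 = 0; 0 - 6 = -6
Quotient: -2x, Remainder: -6


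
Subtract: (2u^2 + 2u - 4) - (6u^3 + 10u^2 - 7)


Distribute the minus sign:
  (2u^2 + 2u - 4)
- (6u^3 + 10u^2 - 7)
Negate second polynomial: -6u^3 - 10u^2 + 7
Add: -6u^3 - 8u^2 + 2u + 3


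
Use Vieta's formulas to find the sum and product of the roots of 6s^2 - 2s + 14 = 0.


For as^2+bs+c=0: sum = -b/a, product = c/a.
a=6, b=-2, c=14
Sum = -(-2)/6 = 1/3
Product = (14)/6 = 7/3


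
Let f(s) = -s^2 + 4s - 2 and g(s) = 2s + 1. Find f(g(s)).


Substitute g(s) into f:
f(g(s)) = -1*(2s + 1)^2 + 4*(2s + 1) + (-2)
(2s + 1)^2 = 4s^2 + 4s + 1
Expand and combine: -4s^2 + 4s + 1


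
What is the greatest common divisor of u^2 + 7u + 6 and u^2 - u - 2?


Factor each:
  u^2 + 7u + 6 = (u + 1)(u + 6)
  u^2 - u - 2 = (u + 1)(u - 2)
Common monic factor: u + 1


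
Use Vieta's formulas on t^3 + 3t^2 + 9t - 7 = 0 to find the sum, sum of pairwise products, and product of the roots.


Monic cubic t^3+bt^2+ct+d=0: sum=-b, pairwise sum=c, product=-d.
b=3, c=9, d=-7
r1+r2+r3 = -3
r1r2+r1r3+r2r3 = 9
r1r2r3 = 7


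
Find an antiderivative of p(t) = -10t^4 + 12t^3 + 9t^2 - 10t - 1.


Reverse power rule on each term:
  ∫ -10t^4 dt = -2t^5
  ∫ 12t^3 dt = 3t^4
  ∫ 9t^2 dt = 3t^3
  ∫ -10t dt = -5t^2
  ∫ -1 dt = -t
F(t) = -2t^5 + 3t^4 + 3t^3 - 5t^2 - t + C


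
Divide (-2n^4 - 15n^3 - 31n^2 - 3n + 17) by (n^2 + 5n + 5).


(-2n^4 - 15n^3 - 31n^2 - 3n + 17) / (n^2 + 5n + 5)
Step 1: -2n^2 * (n^2 + 5n + 5) = -2n^4 - 10n^3 - 10n^2; subtract.
Step 2: -5n * (n^2 + 5n + 5) = -5n^3 - 25n^2 - 25n; subtract.
Step 3: 4 * (n^2 + 5n + 5) = 4n^2 + 20n + 20; subtract.
Quotient: -2n^2 - 5n + 4, Remainder: 2n - 3


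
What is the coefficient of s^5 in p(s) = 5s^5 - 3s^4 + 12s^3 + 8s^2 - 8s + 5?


Read off the coefficient of s^5: 5


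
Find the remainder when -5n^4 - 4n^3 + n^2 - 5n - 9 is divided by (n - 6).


By the Remainder Theorem, the remainder equals p(6):
  -5*(6)^4 = -6480
  -4*(6)^3 = -864
  1*(6)^2 = 36
  -5*(6)^1 = -30
  constant: -9
Sum: -6480 - 864 + 36 - 30 - 9 = -7347


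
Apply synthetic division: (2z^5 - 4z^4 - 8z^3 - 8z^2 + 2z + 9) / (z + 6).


Synthetic division with c = -6. Coefficients: 2, -4, -8, -8, 2, 9
Bring down 2.
  2 * -6 = -12; -12 - 4 = -16
  -16 * -6 = 96; 96 - 8 = 88
  88 * -6 = -528; -528 - 8 = -536
  -536 * -6 = 3216; 3216 + 2 = 3218
  3218 * -6 = -19308; -19308 + 9 = -19299
Quotient: 2z^4 - 16z^3 + 88z^2 - 536z + 3218, Remainder: -19299


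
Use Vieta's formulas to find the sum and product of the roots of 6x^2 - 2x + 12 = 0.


For ax^2+bx+c=0: sum = -b/a, product = c/a.
a=6, b=-2, c=12
Sum = -(-2)/6 = 1/3
Product = (12)/6 = 2


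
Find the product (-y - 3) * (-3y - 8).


Distribute each term of the first polynomial:
  (-y)(-3y - 8) = 3y^2 + 8y
  (-3)(-3y - 8) = 9y + 24
Sum: 3y^2 + 17y + 24


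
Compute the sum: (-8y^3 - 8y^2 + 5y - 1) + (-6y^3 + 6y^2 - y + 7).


Align terms by degree and add:
  -8y^3 - 8y^2 + 5y - 1
  -6y^3 + 6y^2 - y + 7
= -14y^3 - 2y^2 + 4y + 6


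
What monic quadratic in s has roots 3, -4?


p(s) = (s - 3)(s + 4)
Expand: s^2 + s - 12


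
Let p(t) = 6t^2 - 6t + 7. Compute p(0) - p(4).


p(0) = 7
p(4) = 79
p(0) - p(4) = 7 - 79 = -72


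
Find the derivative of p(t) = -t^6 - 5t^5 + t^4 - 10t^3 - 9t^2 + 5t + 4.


Apply the power rule term by term:
  d/dt(-t^6) = -6t^5
  d/dt(-5t^5) = -25t^4
  d/dt(t^4) = 4t^3
  d/dt(-10t^3) = -30t^2
  d/dt(-9t^2) = -18t
  d/dt(5t) = 5
  d/dt(4) = 0
p'(t) = -6t^5 - 25t^4 + 4t^3 - 30t^2 - 18t + 5


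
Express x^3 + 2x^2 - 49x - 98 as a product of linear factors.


Try integer roots (divisors of -98). x=7: p(7)=0.
Divide out (x - 7): quotient is x^2 + 9x + 14.
Factor the quadratic: (x + 2)(x + 7)
Result: (x - 7)(x + 2)(x + 7)


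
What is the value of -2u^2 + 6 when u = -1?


Using direct substitution:
  -2 * (-1)^2 = -2
  0 * (-1)^1 = 0
  constant: 6
Sum = -2 + 0 + 6 = 4


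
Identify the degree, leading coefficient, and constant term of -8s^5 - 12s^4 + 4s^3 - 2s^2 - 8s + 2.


Highest power of s is 5, with coefficient -8. Constant term is 2.
Degree = 5, leading coefficient = -8, constant term = 2


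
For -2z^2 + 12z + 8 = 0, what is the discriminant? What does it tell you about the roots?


D = b^2 - 4ac = (12)^2 - 4(-2)(8) = 144 + 64 = 208
Since D > 0: two distinct irrational roots


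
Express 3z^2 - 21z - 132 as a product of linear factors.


Roots satisfy r1 + r2 = -b/a = 7 and r1*r2 = c/a = -44.
So r1 = 11, r2 = -4.
3z^2 - 21z - 132 = 3(z - r1)(z - r2) = 3(z - 11)(z + 4)


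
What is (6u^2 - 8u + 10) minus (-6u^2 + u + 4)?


Distribute the minus sign:
  (6u^2 - 8u + 10)
- (-6u^2 + u + 4)
Negate second polynomial: 6u^2 - u - 4
Add: 12u^2 - 9u + 6


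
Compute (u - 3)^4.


Expand (u - 3)^4 by repeated multiplication:
  (u - 3)^2 = u^2 - 6u + 9
  (u - 3)^3 = u^3 - 9u^2 + 27u - 27
= u^4 - 12u^3 + 54u^2 - 108u + 81


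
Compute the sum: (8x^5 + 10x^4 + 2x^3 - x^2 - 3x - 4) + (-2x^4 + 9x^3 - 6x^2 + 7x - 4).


Align terms by degree and add:
  8x^5 + 10x^4 + 2x^3 - x^2 - 3x - 4
  -2x^4 + 9x^3 - 6x^2 + 7x - 4
= 8x^5 + 8x^4 + 11x^3 - 7x^2 + 4x - 8


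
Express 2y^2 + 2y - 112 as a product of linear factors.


Roots satisfy r1 + r2 = -b/a = -1 and r1*r2 = c/a = -56.
So r1 = 7, r2 = -8.
2y^2 + 2y - 112 = 2(y - r1)(y - r2) = 2(y - 7)(y + 8)


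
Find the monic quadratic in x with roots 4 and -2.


p(x) = (x - 4)(x + 2)
Expand: x^2 - 2x - 8


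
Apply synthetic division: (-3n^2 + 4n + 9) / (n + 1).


Synthetic division with c = -1. Coefficients: -3, 4, 9
Bring down -3.
  -3 * -1 = 3; 3 + 4 = 7
  7 * -1 = -7; -7 + 9 = 2
Quotient: -3n + 7, Remainder: 2


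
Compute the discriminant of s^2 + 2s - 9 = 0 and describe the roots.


D = b^2 - 4ac = (2)^2 - 4(1)(-9) = 4 + 36 = 40
Since D > 0: two distinct irrational roots


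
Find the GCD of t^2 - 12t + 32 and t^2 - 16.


Factor each:
  t^2 - 12t + 32 = (t - 4)(t - 8)
  t^2 - 16 = (t - 4)(t + 4)
Common monic factor: t - 4


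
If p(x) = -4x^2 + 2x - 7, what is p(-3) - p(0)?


p(-3) = -49
p(0) = -7
p(-3) - p(0) = -49 + 7 = -42


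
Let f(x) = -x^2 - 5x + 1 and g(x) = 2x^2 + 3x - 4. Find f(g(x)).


Substitute g(x) into f:
f(g(x)) = -1*(2x^2 + 3x - 4)^2 + (-5)*(2x^2 + 3x - 4) + 1
(2x^2 + 3x - 4)^2 = 4x^4 + 12x^3 - 7x^2 - 24x + 16
Expand and combine: -4x^4 - 12x^3 - 3x^2 + 9x + 5


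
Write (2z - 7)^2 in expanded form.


Expand (2z - 7)^2 by repeated multiplication:
= 4z^2 - 28z + 49


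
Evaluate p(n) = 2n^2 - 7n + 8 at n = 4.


Using direct substitution:
  2 * (4)^2 = 32
  -7 * (4)^1 = -28
  constant: 8
Sum = 32 - 28 + 8 = 12


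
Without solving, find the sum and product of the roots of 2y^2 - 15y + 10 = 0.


For ay^2+by+c=0: sum = -b/a, product = c/a.
a=2, b=-15, c=10
Sum = -(-15)/2 = 15/2
Product = (10)/2 = 5


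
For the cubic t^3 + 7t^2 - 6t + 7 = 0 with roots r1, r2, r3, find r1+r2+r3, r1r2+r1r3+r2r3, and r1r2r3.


Monic cubic t^3+bt^2+ct+d=0: sum=-b, pairwise sum=c, product=-d.
b=7, c=-6, d=7
r1+r2+r3 = -7
r1r2+r1r3+r2r3 = -6
r1r2r3 = -7


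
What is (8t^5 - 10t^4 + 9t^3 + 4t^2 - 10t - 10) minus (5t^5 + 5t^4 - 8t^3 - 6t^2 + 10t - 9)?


Distribute the minus sign:
  (8t^5 - 10t^4 + 9t^3 + 4t^2 - 10t - 10)
- (5t^5 + 5t^4 - 8t^3 - 6t^2 + 10t - 9)
Negate second polynomial: -5t^5 - 5t^4 + 8t^3 + 6t^2 - 10t + 9
Add: 3t^5 - 15t^4 + 17t^3 + 10t^2 - 20t - 1


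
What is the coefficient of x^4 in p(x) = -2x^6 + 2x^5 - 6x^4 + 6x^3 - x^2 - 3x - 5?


Read off the coefficient of x^4: -6


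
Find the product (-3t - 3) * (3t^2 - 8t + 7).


Distribute each term of the first polynomial:
  (-3t)(3t^2 - 8t + 7) = -9t^3 + 24t^2 - 21t
  (-3)(3t^2 - 8t + 7) = -9t^2 + 24t - 21
Sum: -9t^3 + 15t^2 + 3t - 21


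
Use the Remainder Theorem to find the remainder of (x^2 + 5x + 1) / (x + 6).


By the Remainder Theorem, the remainder equals p(-6):
  1*(-6)^2 = 36
  5*(-6)^1 = -30
  constant: 1
Sum: 36 - 30 + 1 = 7


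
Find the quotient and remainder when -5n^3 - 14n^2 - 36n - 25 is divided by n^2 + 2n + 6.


(-5n^3 - 14n^2 - 36n - 25) / (n^2 + 2n + 6)
Step 1: -5n * (n^2 + 2n + 6) = -5n^3 - 10n^2 - 30n; subtract.
Step 2: -4 * (n^2 + 2n + 6) = -4n^2 - 8n - 24; subtract.
Quotient: -5n - 4, Remainder: 2n - 1


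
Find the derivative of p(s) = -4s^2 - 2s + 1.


Apply the power rule term by term:
  d/ds(-4s^2) = -8s
  d/ds(-2s) = -2
  d/ds(1) = 0
p'(s) = -8s - 2


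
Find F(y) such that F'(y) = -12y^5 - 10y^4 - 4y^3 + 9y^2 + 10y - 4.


Reverse power rule on each term:
  ∫ -12y^5 dy = -2y^6
  ∫ -10y^4 dy = -2y^5
  ∫ -4y^3 dy = -y^4
  ∫ 9y^2 dy = 3y^3
  ∫ 10y dy = 5y^2
  ∫ -4 dy = -4y
F(y) = -2y^6 - 2y^5 - y^4 + 3y^3 + 5y^2 - 4y + C


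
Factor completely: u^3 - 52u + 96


Try integer roots (divisors of 96). u=2: p(2)=0.
Divide out (u - 2): quotient is u^2 + 2u - 48.
Factor the quadratic: (u + 8)(u - 6)
Result: (u - 2)(u + 8)(u - 6)


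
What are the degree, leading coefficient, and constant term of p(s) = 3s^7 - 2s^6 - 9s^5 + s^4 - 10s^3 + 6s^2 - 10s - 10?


Highest power of s is 7, with coefficient 3. Constant term is -10.
Degree = 7, leading coefficient = 3, constant term = -10


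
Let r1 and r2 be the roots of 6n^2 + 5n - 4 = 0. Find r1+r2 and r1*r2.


For an^2+bn+c=0: sum = -b/a, product = c/a.
a=6, b=5, c=-4
Sum = -(5)/6 = -5/6
Product = (-4)/6 = -2/3


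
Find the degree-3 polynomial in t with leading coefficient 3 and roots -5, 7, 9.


p(t) = 3(t + 5)(t - 7)(t - 9)
Expand: 3t^3 - 33t^2 - 51t + 945
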